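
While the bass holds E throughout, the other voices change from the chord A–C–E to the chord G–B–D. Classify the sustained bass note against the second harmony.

The harmony at that moment is G major triad (G, B, D); E is not a chord tone.
It is held over (the same pitch as the preceding E) and then sustained as the same pitch into the next harmony.
Sustained through a change of harmony — a pedal tone.

Pedal tone (pedal point).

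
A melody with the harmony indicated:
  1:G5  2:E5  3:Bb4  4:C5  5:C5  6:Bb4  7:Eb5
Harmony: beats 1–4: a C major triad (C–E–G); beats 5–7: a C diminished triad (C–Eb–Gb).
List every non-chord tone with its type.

Bb4 (beat 3) — appoggiatura; Bb4 (beat 6) — escape tone.

The harmony at that moment is C major triad (C, E, G); Bb4 is not a chord tone.
It is approached by leap down from E5 and left by step up to C5.
Leap in, step out — an appoggiatura.
The harmony at that moment is C diminished triad (C, Eb, Gb); Bb4 is not a chord tone.
It is approached by step down from C5 and left by leap up to Eb5.
Step in, leap out — an escape tone.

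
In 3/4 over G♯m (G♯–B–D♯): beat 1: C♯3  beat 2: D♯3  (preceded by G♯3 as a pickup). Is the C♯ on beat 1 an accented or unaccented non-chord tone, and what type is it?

The harmony at that moment is G♯ minor triad (G♯, B, D♯); C♯3 is not a chord tone.
It is approached by leap down from G♯3 and left by step up to D♯3.
Leap in, step out — an appoggiatura.
It falls on the downbeat, so it is accented.

Accented appoggiatura.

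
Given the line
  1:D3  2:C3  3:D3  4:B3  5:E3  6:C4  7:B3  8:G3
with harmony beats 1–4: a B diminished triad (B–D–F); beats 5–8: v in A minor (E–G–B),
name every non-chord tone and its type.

C3 (beat 2) — neighbor tone; C4 (beat 6) — appoggiatura.

The harmony at that moment is B diminished triad (B, D, F); C3 is not a chord tone.
It is approached by step down from D3 and left by step up to D3.
Step away and step back to the same note — a neighbor tone (lower neighbor).
The harmony at that moment is E minor triad (E, G, B); C4 is not a chord tone.
It is approached by leap up from E3 and left by step down to B3.
Leap in, step out — an appoggiatura.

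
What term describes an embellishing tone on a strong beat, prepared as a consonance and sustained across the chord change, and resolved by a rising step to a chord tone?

Retardation.

Approach: by preparation — the pitch is first a chord tone, then held (tied or repeated) while the harmony changes under it. Departure: up by step. Metric position: strong.
A prepared dissonance that resolves upward by step — a retardation. (The same figure resolving downward would be a suspension.)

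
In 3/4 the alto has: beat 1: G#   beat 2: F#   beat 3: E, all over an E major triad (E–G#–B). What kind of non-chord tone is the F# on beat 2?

The harmony at that moment is E major triad (E, G#, B); F# is not a chord tone.
It is approached by step down from G# and left by step down to E.
Step in, step out in the same direction — a passing tone.

Passing tone.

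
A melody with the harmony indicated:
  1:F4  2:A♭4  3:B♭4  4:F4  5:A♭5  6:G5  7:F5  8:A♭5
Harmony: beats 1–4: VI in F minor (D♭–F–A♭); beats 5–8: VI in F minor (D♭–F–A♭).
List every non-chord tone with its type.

The harmony at that moment is D♭ major triad (D♭, F, A♭); B♭4 is not a chord tone.
It is approached by step up from A♭4 and left by leap down to F4.
Step in, leap out — an escape tone.
The harmony at that moment is D♭ major triad (D♭, F, A♭); G5 is not a chord tone.
It is approached by step down from A♭5 and left by step down to F5.
Step in, step out in the same direction — a passing tone.

B♭4 (beat 3) — escape tone; G5 (beat 6) — passing tone.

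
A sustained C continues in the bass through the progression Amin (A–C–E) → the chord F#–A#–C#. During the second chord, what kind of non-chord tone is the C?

Pedal tone (pedal point).

The harmony at that moment is F# major triad (F#, A#, C#); C is not a chord tone.
It is held over (the same pitch as the preceding C) and then sustained as the same pitch into the next harmony.
Sustained through a change of harmony — a pedal tone.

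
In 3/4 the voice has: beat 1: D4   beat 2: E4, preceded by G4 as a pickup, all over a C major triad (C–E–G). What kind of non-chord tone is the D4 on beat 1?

Appoggiatura.

The harmony at that moment is C major triad (C, E, G); D4 is not a chord tone.
It is approached by leap down from G4 and left by step up to E4.
Leap in, step out, metrically accented — an appoggiatura.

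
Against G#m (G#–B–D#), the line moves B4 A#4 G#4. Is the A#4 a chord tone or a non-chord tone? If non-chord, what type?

Non-chord tone — a passing tone.

The harmony at that moment is G# minor triad (G#, B, D#); A#4 is not a chord tone.
It is approached by step down from B4 and left by step down to G#4.
Step in, step out in the same direction — a passing tone.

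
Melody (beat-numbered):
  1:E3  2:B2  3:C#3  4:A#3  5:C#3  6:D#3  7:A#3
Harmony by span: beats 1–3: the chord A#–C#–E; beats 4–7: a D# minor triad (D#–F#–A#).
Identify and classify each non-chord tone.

B2 (beat 2) — appoggiatura; C#3 (beat 5) — appoggiatura.

The harmony at that moment is A# diminished triad (A#, C#, E); B2 is not a chord tone.
It is approached by leap down from E3 and left by step up to C#3.
Leap in, step out — an appoggiatura.
The harmony at that moment is D# minor triad (D#, F#, A#); C#3 is not a chord tone.
It is approached by leap down from A#3 and left by step up to D#3.
Leap in, step out — an appoggiatura.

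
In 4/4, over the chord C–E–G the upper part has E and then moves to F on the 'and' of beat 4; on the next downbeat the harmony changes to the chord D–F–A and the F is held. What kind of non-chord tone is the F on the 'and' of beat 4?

Anticipation.

The harmony at that moment is C major triad (C, E, G); F is not a chord tone.
It is approached by step up from E and then sustained as the same pitch into the next harmony.
Arriving early and becoming a chord tone when the harmony changes — an anticipation.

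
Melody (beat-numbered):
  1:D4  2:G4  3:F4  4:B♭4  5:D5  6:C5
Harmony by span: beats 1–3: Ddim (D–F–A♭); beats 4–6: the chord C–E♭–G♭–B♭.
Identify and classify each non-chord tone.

G4 (beat 2) — appoggiatura; D5 (beat 5) — appoggiatura.

The harmony at that moment is D diminished triad (D, F, A♭); G4 is not a chord tone.
It is approached by leap up from D4 and left by step down to F4.
Leap in, step out — an appoggiatura.
The harmony at that moment is C half-diminished seventh chord (C, E♭, G♭, B♭); D5 is not a chord tone.
It is approached by leap up from B♭4 and left by step down to C5.
Leap in, step out — an appoggiatura.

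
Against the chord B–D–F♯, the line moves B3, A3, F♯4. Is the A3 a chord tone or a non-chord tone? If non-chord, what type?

The harmony at that moment is B minor triad (B, D, F♯); A3 is not a chord tone.
It is approached by step down from B3 and left by leap up to F♯4.
Step in, leap out — an escape tone.

Non-chord tone — an escape tone.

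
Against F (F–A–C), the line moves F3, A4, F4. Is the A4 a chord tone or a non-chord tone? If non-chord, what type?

F major triad contains F, A, C; A is the third, so it is a chord tone.

Chord tone (the third of F major triad).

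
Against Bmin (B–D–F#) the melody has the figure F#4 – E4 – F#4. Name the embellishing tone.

E4 is a neighbor tone.

The harmony at that moment is B minor triad (B, D, F#); E4 is not a chord tone.
It is approached by step down from F#4 and left by step up to F#4.
Step away and step back to the same note — a neighbor tone (lower neighbor).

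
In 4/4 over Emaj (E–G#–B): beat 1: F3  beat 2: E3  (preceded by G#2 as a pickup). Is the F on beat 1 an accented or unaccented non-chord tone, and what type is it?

The harmony at that moment is E major triad (E, G#, B); F3 is not a chord tone.
It is approached by leap up from G#2 and left by step down to E3.
Leap in, step out — an appoggiatura.
It falls on the downbeat, so it is accented.

Accented appoggiatura.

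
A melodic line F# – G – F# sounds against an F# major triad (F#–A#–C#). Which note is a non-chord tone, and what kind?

G is a neighbor tone.

The harmony at that moment is F# major triad (F#, A#, C#); G is not a chord tone.
It is approached by step up from F# and left by step down to F#.
Step away and step back to the same note — a neighbor tone (upper neighbor).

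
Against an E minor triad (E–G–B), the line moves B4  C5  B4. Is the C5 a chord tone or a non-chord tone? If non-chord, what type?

The harmony at that moment is E minor triad (E, G, B); C5 is not a chord tone.
It is approached by step up from B4 and left by step down to B4.
Step away and step back to the same note — a neighbor tone (upper neighbor).

Non-chord tone — a neighbor tone.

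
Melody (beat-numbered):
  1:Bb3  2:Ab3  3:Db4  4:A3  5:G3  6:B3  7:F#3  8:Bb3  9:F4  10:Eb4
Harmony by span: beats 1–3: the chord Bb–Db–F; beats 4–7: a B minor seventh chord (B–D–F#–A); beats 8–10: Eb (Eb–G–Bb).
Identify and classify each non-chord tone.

The harmony at that moment is Bb minor triad (Bb, Db, F); Ab3 is not a chord tone.
It is approached by step down from Bb3 and left by leap up to Db4.
Step in, leap out — an escape tone.
The harmony at that moment is B minor seventh chord (B, D, F#, A); G3 is not a chord tone.
It is approached by step down from A3 and left by leap up to B3.
Step in, leap out — an escape tone.
The harmony at that moment is Eb major triad (Eb, G, Bb); F4 is not a chord tone.
It is approached by leap up from Bb3 and left by step down to Eb4.
Leap in, step out — an appoggiatura.

Ab3 (beat 2) — escape tone; G3 (beat 5) — escape tone; F4 (beat 9) — appoggiatura.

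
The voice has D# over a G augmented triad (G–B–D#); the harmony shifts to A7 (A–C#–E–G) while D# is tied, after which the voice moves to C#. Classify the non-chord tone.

The harmony at that moment is A dominant seventh chord (A, C#, E, G); D# is not a chord tone.
It is held over (the same pitch as the preceding D#) and left by step down to C#.
Held over from the previous chord and resolving down by step — a suspension.

D# is a suspension.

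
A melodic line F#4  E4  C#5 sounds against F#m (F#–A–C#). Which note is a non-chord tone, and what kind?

E4 is an escape tone.

The harmony at that moment is F# minor triad (F#, A, C#); E4 is not a chord tone.
It is approached by step down from F#4 and left by leap up to C#5.
Step in, leap out — an escape tone.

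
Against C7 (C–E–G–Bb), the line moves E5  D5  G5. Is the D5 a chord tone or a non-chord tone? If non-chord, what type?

The harmony at that moment is C dominant seventh chord (C, E, G, Bb); D5 is not a chord tone.
It is approached by step down from E5 and left by leap up to G5.
Step in, leap out — an escape tone.

Non-chord tone — an escape tone.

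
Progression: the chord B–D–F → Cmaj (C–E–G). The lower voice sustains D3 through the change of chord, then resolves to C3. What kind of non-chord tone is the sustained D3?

D3 is a suspension.

The harmony at that moment is C major triad (C, E, G); D3 is not a chord tone.
It is held over (the same pitch as the preceding D3) and left by step down to C3.
Held over from the previous chord and resolving down by step — a suspension.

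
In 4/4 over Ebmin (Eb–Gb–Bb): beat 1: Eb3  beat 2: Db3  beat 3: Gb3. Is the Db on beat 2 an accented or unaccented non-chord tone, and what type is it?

The harmony at that moment is Eb minor triad (Eb, Gb, Bb); Db3 is not a chord tone.
It is approached by step down from Eb3 and left by leap up to Gb3.
Step in, leap out — an escape tone.
It falls on a weak beat, so it is unaccented.

Unaccented escape tone.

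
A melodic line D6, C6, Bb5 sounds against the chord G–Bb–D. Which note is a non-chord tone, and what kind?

The harmony at that moment is G minor triad (G, Bb, D); C6 is not a chord tone.
It is approached by step down from D6 and left by step down to Bb5.
Step in, step out in the same direction — a passing tone.

C6 is a passing tone.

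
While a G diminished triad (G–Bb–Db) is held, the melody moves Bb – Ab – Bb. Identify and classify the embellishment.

The harmony at that moment is G diminished triad (G, Bb, Db); Ab is not a chord tone.
It is approached by step down from Bb and left by step up to Bb.
Step away and step back to the same note — a neighbor tone (lower neighbor).

Ab is a neighbor tone.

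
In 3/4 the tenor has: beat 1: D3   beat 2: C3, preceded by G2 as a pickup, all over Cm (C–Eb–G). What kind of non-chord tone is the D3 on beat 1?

Appoggiatura.

The harmony at that moment is C minor triad (C, Eb, G); D3 is not a chord tone.
It is approached by leap up from G2 and left by step down to C3.
Leap in, step out, metrically accented — an appoggiatura.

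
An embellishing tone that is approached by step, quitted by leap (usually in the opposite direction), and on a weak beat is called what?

Approach: by step. Departure: by leap. Metric position: weak.
Step in, leap out, from a weak position — an escape tone (échappée). (It is the mirror image of the appoggiatura, which leaps in and steps out on a strong beat.)

Escape tone.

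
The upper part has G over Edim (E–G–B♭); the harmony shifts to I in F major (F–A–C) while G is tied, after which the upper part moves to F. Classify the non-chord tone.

G is a suspension.

The harmony at that moment is F major triad (F, A, C); G is not a chord tone.
It is held over (the same pitch as the preceding G) and left by step down to F.
Held over from the previous chord and resolving down by step — a suspension.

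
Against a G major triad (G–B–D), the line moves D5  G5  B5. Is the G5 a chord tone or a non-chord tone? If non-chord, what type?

Chord tone (the root of G major triad).

G major triad contains G, B, D; G is the root, so it is a chord tone.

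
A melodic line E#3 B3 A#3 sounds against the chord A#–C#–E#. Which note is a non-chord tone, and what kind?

The harmony at that moment is A# minor triad (A#, C#, E#); B3 is not a chord tone.
It is approached by leap up from E#3 and left by step down to A#3.
Leap in, step out — an appoggiatura.

B3 is an appoggiatura.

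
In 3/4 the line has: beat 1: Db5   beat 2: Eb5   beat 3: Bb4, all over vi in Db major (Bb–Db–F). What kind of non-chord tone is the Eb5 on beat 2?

Escape tone.

The harmony at that moment is Bb minor triad (Bb, Db, F); Eb5 is not a chord tone.
It is approached by step up from Db5 and left by leap down to Bb4.
Step in, leap out, on a weak beat — an escape tone.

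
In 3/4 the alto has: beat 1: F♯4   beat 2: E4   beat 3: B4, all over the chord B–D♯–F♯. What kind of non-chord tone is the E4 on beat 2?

The harmony at that moment is B major triad (B, D♯, F♯); E4 is not a chord tone.
It is approached by step down from F♯4 and left by leap up to B4.
Step in, leap out, on a weak beat — an escape tone.

Escape tone.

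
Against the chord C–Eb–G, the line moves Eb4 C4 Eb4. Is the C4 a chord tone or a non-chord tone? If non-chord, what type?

C minor triad contains C, Eb, G; C is the root, so it is a chord tone.

Chord tone (the root of C minor triad).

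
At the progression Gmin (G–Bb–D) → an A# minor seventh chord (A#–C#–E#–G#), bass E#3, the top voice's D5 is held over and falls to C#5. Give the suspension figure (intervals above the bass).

At the second chord the bass is E#3. The suspended D5 lies a seventh above the bass; after resolving down by step to C#5, the interval above the bass becomes a sixth.
Suspension figures are named by those two intervals: 7–6.

7–6 suspension.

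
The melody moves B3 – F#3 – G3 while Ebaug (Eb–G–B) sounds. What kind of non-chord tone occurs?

The harmony at that moment is Eb augmented triad (Eb, G, B); F#3 is not a chord tone.
It is approached by leap down from B3 and left by step up to G3.
Leap in, step out — an appoggiatura.

F#3 is an appoggiatura.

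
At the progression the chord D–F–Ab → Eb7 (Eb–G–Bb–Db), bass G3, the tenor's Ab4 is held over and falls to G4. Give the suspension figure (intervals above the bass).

9–8 suspension.

At the second chord the bass is G3. The suspended Ab4 lies a ninth above the bass; after resolving down by step to G4, the interval above the bass becomes an octave.
Suspension figures are named by those two intervals: 9–8.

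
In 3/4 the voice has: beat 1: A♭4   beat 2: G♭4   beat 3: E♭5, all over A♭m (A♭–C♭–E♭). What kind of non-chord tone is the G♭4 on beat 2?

The harmony at that moment is A♭ minor triad (A♭, C♭, E♭); G♭4 is not a chord tone.
It is approached by step down from A♭4 and left by leap up to E♭5.
Step in, leap out, on a weak beat — an escape tone.

Escape tone.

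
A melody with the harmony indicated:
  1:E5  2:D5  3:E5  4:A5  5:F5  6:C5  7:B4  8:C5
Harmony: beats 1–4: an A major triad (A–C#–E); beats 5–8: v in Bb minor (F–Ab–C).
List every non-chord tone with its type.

The harmony at that moment is A major triad (A, C#, E); D5 is not a chord tone.
It is approached by step down from E5 and left by step up to E5.
Step away and step back to the same note — a neighbor tone (lower neighbor).
The harmony at that moment is F minor triad (F, Ab, C); B4 is not a chord tone.
It is approached by step down from C5 and left by step up to C5.
Step away and step back to the same note — a neighbor tone (lower neighbor).

D5 (beat 2) — neighbor tone; B4 (beat 7) — neighbor tone.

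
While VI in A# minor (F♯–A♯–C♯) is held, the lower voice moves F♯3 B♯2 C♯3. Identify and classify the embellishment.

B♯2 is an appoggiatura.

The harmony at that moment is F♯ major triad (F♯, A♯, C♯); B♯2 is not a chord tone.
It is approached by leap down from F♯3 and left by step up to C♯3.
Leap in, step out — an appoggiatura.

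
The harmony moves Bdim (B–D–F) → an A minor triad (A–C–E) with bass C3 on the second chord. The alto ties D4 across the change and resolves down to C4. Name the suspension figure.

9–8 suspension.

At the second chord the bass is C3. The suspended D4 lies a ninth above the bass; after resolving down by step to C4, the interval above the bass becomes an octave.
Suspension figures are named by those two intervals: 9–8.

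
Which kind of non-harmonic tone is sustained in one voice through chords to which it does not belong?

Pedal tone.

Approach: none. Departure: none — a single pitch is sustained while the chords change around it, passing through harmonies that do not contain it.
No melodic motion at all; the dissonance is created entirely by the moving harmonies against the stationary note — a pedal tone (pedal point).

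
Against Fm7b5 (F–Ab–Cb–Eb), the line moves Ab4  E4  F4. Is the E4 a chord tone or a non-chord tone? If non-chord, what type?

The harmony at that moment is F half-diminished seventh chord (F, Ab, Cb, Eb); E4 is not a chord tone.
It is approached by leap down from Ab4 and left by step up to F4.
Leap in, step out — an appoggiatura.

Non-chord tone — an appoggiatura.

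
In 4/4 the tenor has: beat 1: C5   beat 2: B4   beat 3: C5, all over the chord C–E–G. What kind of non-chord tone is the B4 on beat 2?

Lower neighbor tone.

The harmony at that moment is C major triad (C, E, G); B4 is not a chord tone.
It is approached by step down from C5 and left by step up to C5.
Step away and step back to the same note — a neighbor tone (lower neighbor).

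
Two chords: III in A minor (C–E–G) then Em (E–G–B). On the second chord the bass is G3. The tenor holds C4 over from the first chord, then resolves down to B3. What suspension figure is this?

4–3 suspension.

At the second chord the bass is G3. The suspended C4 lies a fourth above the bass; after resolving down by step to B3, the interval above the bass becomes a third.
Suspension figures are named by those two intervals: 4–3.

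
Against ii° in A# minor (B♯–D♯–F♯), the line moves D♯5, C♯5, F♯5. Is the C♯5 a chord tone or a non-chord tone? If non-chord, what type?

The harmony at that moment is B♯ diminished triad (B♯, D♯, F♯); C♯5 is not a chord tone.
It is approached by step down from D♯5 and left by leap up to F♯5.
Step in, leap out — an escape tone.

Non-chord tone — an escape tone.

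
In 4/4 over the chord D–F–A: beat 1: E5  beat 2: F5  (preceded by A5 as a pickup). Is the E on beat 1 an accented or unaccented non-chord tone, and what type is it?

Accented appoggiatura.

The harmony at that moment is D minor triad (D, F, A); E5 is not a chord tone.
It is approached by leap down from A5 and left by step up to F5.
Leap in, step out — an appoggiatura.
It falls on the downbeat, so it is accented.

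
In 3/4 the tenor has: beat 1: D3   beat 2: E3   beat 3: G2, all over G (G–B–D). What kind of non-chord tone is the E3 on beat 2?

The harmony at that moment is G major triad (G, B, D); E3 is not a chord tone.
It is approached by step up from D3 and left by leap down to G2.
Step in, leap out, on a weak beat — an escape tone.

Escape tone.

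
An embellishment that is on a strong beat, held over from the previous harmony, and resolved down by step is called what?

Suspension.

Approach: by preparation — the pitch is first a chord tone, then held (tied or repeated) while the harmony changes under it. Departure: down by step. Metric position: strong.
A prepared dissonance that resolves downward by step — a suspension. (The same figure resolving upward would be a retardation.)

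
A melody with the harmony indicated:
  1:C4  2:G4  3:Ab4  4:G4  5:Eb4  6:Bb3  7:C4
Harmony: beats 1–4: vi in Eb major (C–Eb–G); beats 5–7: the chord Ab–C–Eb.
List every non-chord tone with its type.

The harmony at that moment is C minor triad (C, Eb, G); Ab4 is not a chord tone.
It is approached by step up from G4 and left by step down to G4.
Step away and step back to the same note — a neighbor tone (upper neighbor).
The harmony at that moment is Ab major triad (Ab, C, Eb); Bb3 is not a chord tone.
It is approached by leap down from Eb4 and left by step up to C4.
Leap in, step out — an appoggiatura.

Ab4 (beat 3) — neighbor tone; Bb3 (beat 6) — appoggiatura.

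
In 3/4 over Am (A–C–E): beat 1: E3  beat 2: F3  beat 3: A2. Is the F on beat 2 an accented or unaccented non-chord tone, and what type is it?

The harmony at that moment is A minor triad (A, C, E); F3 is not a chord tone.
It is approached by step up from E3 and left by leap down to A2.
Step in, leap out — an escape tone.
It falls on a weak beat, so it is unaccented.

Unaccented escape tone.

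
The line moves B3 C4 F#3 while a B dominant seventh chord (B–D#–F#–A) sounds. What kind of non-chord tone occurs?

C4 is an escape tone.

The harmony at that moment is B dominant seventh chord (B, D#, F#, A); C4 is not a chord tone.
It is approached by step up from B3 and left by leap down to F#3.
Step in, leap out — an escape tone.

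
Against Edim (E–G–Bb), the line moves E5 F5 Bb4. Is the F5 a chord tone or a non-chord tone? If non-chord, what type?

The harmony at that moment is E diminished triad (E, G, Bb); F5 is not a chord tone.
It is approached by step up from E5 and left by leap down to Bb4.
Step in, leap out — an escape tone.

Non-chord tone — an escape tone.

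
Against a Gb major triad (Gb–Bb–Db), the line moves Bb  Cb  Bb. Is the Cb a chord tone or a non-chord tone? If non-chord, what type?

The harmony at that moment is Gb major triad (Gb, Bb, Db); Cb is not a chord tone.
It is approached by step up from Bb and left by step down to Bb.
Step away and step back to the same note — a neighbor tone (upper neighbor).

Non-chord tone — a neighbor tone.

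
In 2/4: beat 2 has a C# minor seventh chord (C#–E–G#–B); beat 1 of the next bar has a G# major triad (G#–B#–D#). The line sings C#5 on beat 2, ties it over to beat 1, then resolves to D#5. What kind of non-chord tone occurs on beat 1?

Retardation.

The harmony at that moment is G# major triad (G#, B#, D#); C#5 is not a chord tone.
It is held over (the same pitch as the preceding C#5) and left by step up to D#5.
Held over from the previous chord and resolving up by step — a retardation.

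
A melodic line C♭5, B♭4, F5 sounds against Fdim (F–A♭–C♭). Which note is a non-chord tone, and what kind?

B♭4 is an escape tone.

The harmony at that moment is F diminished triad (F, A♭, C♭); B♭4 is not a chord tone.
It is approached by step down from C♭5 and left by leap up to F5.
Step in, leap out — an escape tone.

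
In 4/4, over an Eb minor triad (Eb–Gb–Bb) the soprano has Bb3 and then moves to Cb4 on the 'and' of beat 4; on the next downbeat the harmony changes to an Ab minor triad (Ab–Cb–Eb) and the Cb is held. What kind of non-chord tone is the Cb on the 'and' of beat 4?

The harmony at that moment is Eb minor triad (Eb, Gb, Bb); Cb4 is not a chord tone.
It is approached by step up from Bb3 and then sustained as the same pitch into the next harmony.
Arriving early and becoming a chord tone when the harmony changes — an anticipation.

Anticipation.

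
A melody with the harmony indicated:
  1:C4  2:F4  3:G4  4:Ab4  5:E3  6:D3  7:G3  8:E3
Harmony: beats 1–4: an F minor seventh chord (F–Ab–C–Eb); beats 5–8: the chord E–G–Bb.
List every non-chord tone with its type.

G4 (beat 3) — passing tone; D3 (beat 6) — escape tone.

The harmony at that moment is F minor seventh chord (F, Ab, C, Eb); G4 is not a chord tone.
It is approached by step up from F4 and left by step up to Ab4.
Step in, step out in the same direction — a passing tone.
The harmony at that moment is E diminished triad (E, G, Bb); D3 is not a chord tone.
It is approached by step down from E3 and left by leap up to G3.
Step in, leap out — an escape tone.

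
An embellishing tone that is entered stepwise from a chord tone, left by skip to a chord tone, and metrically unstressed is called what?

Approach: by step. Departure: by leap. Metric position: weak.
Step in, leap out, from a weak position — an escape tone (échappée). (It is the mirror image of the appoggiatura, which leaps in and steps out on a strong beat.)

Escape tone.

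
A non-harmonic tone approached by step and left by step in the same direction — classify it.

Approach: by step. Departure: by step, continuing in the same direction.
Stepwise on both sides with no change of direction means the note fills in the space between two different chord tones — a passing tone. (Had it turned back to its starting note it would be a neighbor tone instead.)

Passing tone.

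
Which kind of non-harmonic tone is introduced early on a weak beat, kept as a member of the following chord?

Anticipation.

Approach: ahead of the chord change (typically by step), so it is dissonant against the current harmony. Departure: none — the same pitch is restated or held and is a chord tone of the new harmony.
Dissonant first, consonant once the harmony catches up: the note simply arrives early — an anticipation. (The reverse timing, consonant first and dissonant after the change, would be a suspension or retardation.)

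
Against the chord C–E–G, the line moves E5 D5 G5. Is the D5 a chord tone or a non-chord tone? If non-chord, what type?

The harmony at that moment is C major triad (C, E, G); D5 is not a chord tone.
It is approached by step down from E5 and left by leap up to G5.
Step in, leap out — an escape tone.

Non-chord tone — an escape tone.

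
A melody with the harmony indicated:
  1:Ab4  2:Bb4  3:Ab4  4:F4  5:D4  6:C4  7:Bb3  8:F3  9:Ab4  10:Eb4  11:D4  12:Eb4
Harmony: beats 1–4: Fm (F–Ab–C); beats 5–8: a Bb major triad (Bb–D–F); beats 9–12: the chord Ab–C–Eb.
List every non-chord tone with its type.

Bb4 (beat 2) — neighbor tone; C4 (beat 6) — passing tone; D4 (beat 11) — neighbor tone.

The harmony at that moment is F minor triad (F, Ab, C); Bb4 is not a chord tone.
It is approached by step up from Ab4 and left by step down to Ab4.
Step away and step back to the same note — a neighbor tone (upper neighbor).
The harmony at that moment is Bb major triad (Bb, D, F); C4 is not a chord tone.
It is approached by step down from D4 and left by step down to Bb3.
Step in, step out in the same direction — a passing tone.
The harmony at that moment is Ab major triad (Ab, C, Eb); D4 is not a chord tone.
It is approached by step down from Eb4 and left by step up to Eb4.
Step away and step back to the same note — a neighbor tone (lower neighbor).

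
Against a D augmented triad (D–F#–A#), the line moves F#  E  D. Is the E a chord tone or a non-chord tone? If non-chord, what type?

The harmony at that moment is D augmented triad (D, F#, A#); E is not a chord tone.
It is approached by step down from F# and left by step down to D.
Step in, step out in the same direction — a passing tone.

Non-chord tone — a passing tone.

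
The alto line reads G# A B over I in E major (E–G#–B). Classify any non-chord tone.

The harmony at that moment is E major triad (E, G#, B); A is not a chord tone.
It is approached by step up from G# and left by step up to B.
Step in, step out in the same direction — a passing tone.

A is a passing tone.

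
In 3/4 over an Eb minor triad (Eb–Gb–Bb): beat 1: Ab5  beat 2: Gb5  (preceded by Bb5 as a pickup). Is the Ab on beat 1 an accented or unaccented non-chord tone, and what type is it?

Accented passing tone.

The harmony at that moment is Eb minor triad (Eb, Gb, Bb); Ab5 is not a chord tone.
It is approached by step down from Bb5 and left by step down to Gb5.
Step in, step out in the same direction — a passing tone.
It falls on the downbeat, so it is accented.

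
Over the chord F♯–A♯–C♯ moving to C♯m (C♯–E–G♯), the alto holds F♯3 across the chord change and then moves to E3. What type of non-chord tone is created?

F♯3 is a suspension.

The harmony at that moment is C♯ minor triad (C♯, E, G♯); F♯3 is not a chord tone.
It is held over (the same pitch as the preceding F♯3) and left by step down to E3.
Held over from the previous chord and resolving down by step — a suspension.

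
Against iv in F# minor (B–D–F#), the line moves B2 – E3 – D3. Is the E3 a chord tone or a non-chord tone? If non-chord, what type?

The harmony at that moment is B minor triad (B, D, F#); E3 is not a chord tone.
It is approached by leap up from B2 and left by step down to D3.
Leap in, step out — an appoggiatura.

Non-chord tone — an appoggiatura.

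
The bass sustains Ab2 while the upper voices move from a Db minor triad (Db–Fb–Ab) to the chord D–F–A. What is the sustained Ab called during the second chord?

The harmony at that moment is D minor triad (D, F, A); Ab2 is not a chord tone.
It is held over (the same pitch as the preceding Ab2) and then sustained as the same pitch into the next harmony.
Sustained through a change of harmony — a pedal tone.

Pedal tone (pedal point).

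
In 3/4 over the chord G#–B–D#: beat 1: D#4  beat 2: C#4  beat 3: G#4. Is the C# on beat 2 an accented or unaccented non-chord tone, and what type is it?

Unaccented escape tone.

The harmony at that moment is G# minor triad (G#, B, D#); C#4 is not a chord tone.
It is approached by step down from D#4 and left by leap up to G#4.
Step in, leap out — an escape tone.
It falls on a weak beat, so it is unaccented.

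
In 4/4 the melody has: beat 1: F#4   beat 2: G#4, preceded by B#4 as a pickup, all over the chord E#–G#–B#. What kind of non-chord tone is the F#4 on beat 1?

Appoggiatura.

The harmony at that moment is E# minor triad (E#, G#, B#); F#4 is not a chord tone.
It is approached by leap down from B#4 and left by step up to G#4.
Leap in, step out, metrically accented — an appoggiatura.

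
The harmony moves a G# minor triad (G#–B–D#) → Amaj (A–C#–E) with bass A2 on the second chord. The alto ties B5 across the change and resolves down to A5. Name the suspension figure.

9–8 suspension.

At the second chord the bass is A2. The suspended B5 lies a ninth above the bass; after resolving down by step to A5, the interval above the bass becomes an octave.
Suspension figures are named by those two intervals: 9–8.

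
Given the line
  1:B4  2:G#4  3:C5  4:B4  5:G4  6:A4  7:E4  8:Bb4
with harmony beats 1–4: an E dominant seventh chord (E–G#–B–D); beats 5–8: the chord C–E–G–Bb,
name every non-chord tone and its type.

The harmony at that moment is E dominant seventh chord (E, G#, B, D); C5 is not a chord tone.
It is approached by leap up from G#4 and left by step down to B4.
Leap in, step out — an appoggiatura.
The harmony at that moment is C dominant seventh chord (C, E, G, Bb); A4 is not a chord tone.
It is approached by step up from G4 and left by leap down to E4.
Step in, leap out — an escape tone.

C5 (beat 3) — appoggiatura; A4 (beat 6) — escape tone.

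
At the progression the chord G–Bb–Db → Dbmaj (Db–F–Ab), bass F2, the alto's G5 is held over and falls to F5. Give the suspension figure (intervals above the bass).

At the second chord the bass is F2. The suspended G5 lies a ninth above the bass; after resolving down by step to F5, the interval above the bass becomes an octave.
Suspension figures are named by those two intervals: 9–8.

9–8 suspension.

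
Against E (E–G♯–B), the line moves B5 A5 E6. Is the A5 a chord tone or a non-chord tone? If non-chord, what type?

Non-chord tone — an escape tone.

The harmony at that moment is E major triad (E, G♯, B); A5 is not a chord tone.
It is approached by step down from B5 and left by leap up to E6.
Step in, leap out — an escape tone.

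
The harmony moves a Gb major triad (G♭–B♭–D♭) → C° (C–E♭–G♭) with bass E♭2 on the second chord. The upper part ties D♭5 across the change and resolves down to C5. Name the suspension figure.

At the second chord the bass is E♭2. The suspended D♭5 lies a seventh above the bass; after resolving down by step to C5, the interval above the bass becomes a sixth.
Suspension figures are named by those two intervals: 7–6.

7–6 suspension.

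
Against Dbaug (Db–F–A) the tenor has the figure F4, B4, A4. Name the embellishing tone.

B4 is an appoggiatura.

The harmony at that moment is Db augmented triad (Db, F, A); B4 is not a chord tone.
It is approached by leap up from F4 and left by step down to A4.
Leap in, step out — an appoggiatura.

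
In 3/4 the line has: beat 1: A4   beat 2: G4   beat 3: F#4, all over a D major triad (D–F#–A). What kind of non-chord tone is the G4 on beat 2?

Passing tone.

The harmony at that moment is D major triad (D, F#, A); G4 is not a chord tone.
It is approached by step down from A4 and left by step down to F#4.
Step in, step out in the same direction — a passing tone.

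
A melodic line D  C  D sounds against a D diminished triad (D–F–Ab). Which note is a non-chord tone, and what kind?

The harmony at that moment is D diminished triad (D, F, Ab); C is not a chord tone.
It is approached by step down from D and left by step up to D.
Step away and step back to the same note — a neighbor tone (lower neighbor).

C is a neighbor tone.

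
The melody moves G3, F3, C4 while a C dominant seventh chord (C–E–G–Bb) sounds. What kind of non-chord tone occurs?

The harmony at that moment is C dominant seventh chord (C, E, G, Bb); F3 is not a chord tone.
It is approached by step down from G3 and left by leap up to C4.
Step in, leap out — an escape tone.

F3 is an escape tone.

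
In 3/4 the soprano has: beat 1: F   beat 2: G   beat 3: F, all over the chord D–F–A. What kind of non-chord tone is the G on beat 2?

The harmony at that moment is D minor triad (D, F, A); G is not a chord tone.
It is approached by step up from F and left by step down to F.
Step away and step back to the same note — a neighbor tone (upper neighbor).

Upper neighbor tone.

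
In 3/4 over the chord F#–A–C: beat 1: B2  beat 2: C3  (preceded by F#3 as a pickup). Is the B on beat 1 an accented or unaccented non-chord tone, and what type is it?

The harmony at that moment is F# diminished triad (F#, A, C); B2 is not a chord tone.
It is approached by leap down from F#3 and left by step up to C3.
Leap in, step out — an appoggiatura.
It falls on the downbeat, so it is accented.

Accented appoggiatura.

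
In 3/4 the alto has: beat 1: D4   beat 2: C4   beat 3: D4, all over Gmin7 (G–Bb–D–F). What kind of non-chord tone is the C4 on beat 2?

The harmony at that moment is G minor seventh chord (G, Bb, D, F); C4 is not a chord tone.
It is approached by step down from D4 and left by step up to D4.
Step away and step back to the same note — a neighbor tone (lower neighbor).

Lower neighbor tone.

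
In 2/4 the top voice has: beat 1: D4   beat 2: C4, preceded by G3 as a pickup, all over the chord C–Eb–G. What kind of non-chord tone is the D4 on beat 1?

Appoggiatura.

The harmony at that moment is C minor triad (C, Eb, G); D4 is not a chord tone.
It is approached by leap up from G3 and left by step down to C4.
Leap in, step out, metrically accented — an appoggiatura.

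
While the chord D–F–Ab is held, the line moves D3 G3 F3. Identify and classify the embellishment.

G3 is an appoggiatura.

The harmony at that moment is D diminished triad (D, F, Ab); G3 is not a chord tone.
It is approached by leap up from D3 and left by step down to F3.
Leap in, step out — an appoggiatura.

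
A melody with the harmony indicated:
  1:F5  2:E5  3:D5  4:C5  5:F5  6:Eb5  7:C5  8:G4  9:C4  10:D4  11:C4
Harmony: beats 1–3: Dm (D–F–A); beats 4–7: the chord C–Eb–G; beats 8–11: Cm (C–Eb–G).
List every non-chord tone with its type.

E5 (beat 2) — passing tone; F5 (beat 5) — appoggiatura; D4 (beat 10) — neighbor tone.

The harmony at that moment is D minor triad (D, F, A); E5 is not a chord tone.
It is approached by step down from F5 and left by step down to D5.
Step in, step out in the same direction — a passing tone.
The harmony at that moment is C minor triad (C, Eb, G); F5 is not a chord tone.
It is approached by leap up from C5 and left by step down to Eb5.
Leap in, step out — an appoggiatura.
The harmony at that moment is C minor triad (C, Eb, G); D4 is not a chord tone.
It is approached by step up from C4 and left by step down to C4.
Step away and step back to the same note — a neighbor tone (upper neighbor).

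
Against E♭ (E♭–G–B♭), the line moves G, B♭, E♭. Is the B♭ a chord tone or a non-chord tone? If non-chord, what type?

Chord tone (the fifth of Eb major triad).

Eb major triad contains E♭, G, B♭; B♭ is the fifth, so it is a chord tone.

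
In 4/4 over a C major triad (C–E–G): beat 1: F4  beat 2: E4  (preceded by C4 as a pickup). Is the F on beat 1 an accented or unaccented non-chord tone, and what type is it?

The harmony at that moment is C major triad (C, E, G); F4 is not a chord tone.
It is approached by leap up from C4 and left by step down to E4.
Leap in, step out — an appoggiatura.
It falls on the downbeat, so it is accented.

Accented appoggiatura.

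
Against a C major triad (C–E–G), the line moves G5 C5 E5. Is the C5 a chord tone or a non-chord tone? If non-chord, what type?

C major triad contains C, E, G; C is the root, so it is a chord tone.

Chord tone (the root of C major triad).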